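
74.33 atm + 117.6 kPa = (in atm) 75.49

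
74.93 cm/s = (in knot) 1.457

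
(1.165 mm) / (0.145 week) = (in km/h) 4.782e-08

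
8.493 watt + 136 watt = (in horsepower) 0.1938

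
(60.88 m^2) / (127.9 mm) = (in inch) 1.874e+04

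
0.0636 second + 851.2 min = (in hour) 14.19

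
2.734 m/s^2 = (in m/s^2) 2.734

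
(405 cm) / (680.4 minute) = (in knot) 0.0001928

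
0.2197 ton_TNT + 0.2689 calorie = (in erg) 9.192e+15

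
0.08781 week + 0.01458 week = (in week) 0.1024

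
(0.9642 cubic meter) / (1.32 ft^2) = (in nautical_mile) 0.004245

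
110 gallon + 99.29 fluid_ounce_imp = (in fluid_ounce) 1.418e+04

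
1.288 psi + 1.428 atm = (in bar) 1.536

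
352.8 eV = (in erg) 5.652e-10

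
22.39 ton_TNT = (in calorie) 2.239e+10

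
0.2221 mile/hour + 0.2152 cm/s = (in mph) 0.2269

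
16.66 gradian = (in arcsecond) 5.398e+04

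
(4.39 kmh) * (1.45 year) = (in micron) 5.576e+13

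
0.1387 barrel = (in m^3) 0.02205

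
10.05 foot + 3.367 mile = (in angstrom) 5.422e+13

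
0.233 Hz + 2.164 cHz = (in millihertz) 254.6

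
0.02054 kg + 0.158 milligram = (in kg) 0.02054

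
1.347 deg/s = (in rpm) 0.2245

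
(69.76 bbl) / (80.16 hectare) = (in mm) 0.01384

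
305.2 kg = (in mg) 3.052e+08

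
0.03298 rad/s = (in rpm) 0.3149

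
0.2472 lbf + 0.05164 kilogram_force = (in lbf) 0.361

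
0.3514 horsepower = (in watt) 262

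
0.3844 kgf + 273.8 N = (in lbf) 62.4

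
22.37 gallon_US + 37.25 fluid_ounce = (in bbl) 0.5395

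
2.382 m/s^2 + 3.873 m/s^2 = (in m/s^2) 6.255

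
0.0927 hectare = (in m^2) 927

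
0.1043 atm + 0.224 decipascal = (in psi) 1.533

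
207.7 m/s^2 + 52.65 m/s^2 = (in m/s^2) 260.3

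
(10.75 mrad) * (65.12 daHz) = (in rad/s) 7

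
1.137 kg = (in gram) 1137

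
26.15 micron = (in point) 0.07413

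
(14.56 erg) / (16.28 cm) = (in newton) 8.943e-06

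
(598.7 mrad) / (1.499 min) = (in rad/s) 0.006657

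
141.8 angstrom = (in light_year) 1.499e-24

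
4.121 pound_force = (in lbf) 4.121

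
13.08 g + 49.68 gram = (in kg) 0.06276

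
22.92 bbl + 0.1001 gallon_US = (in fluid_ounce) 1.232e+05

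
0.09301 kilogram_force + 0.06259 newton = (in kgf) 0.09939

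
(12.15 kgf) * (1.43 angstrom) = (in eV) 1.063e+11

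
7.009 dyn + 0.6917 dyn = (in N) 7.701e-05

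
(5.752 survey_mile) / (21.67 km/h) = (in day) 0.0178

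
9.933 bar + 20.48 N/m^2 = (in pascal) 9.933e+05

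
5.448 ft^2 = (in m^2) 0.5061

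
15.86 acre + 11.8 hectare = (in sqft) 1.961e+06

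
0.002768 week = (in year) 5.308e-05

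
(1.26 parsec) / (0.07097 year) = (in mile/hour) 3.886e+10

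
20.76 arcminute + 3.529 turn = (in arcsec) 4.575e+06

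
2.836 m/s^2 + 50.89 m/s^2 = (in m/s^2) 53.73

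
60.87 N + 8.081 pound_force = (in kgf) 9.872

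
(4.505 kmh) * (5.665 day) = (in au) 4.094e-06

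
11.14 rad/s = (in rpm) 106.4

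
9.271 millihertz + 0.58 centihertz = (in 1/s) 0.01507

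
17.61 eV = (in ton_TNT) 6.743e-28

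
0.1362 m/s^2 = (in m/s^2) 0.1362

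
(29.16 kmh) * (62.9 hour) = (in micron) 1.834e+12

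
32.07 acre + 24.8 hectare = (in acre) 93.35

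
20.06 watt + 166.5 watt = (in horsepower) 0.2502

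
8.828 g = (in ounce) 0.3114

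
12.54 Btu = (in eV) 8.258e+22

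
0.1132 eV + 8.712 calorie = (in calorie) 8.712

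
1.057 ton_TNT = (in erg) 4.422e+16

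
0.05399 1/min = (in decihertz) 0.008998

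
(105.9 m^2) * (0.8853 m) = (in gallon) 2.477e+04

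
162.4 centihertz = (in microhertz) 1.624e+06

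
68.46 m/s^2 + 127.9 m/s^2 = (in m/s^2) 196.4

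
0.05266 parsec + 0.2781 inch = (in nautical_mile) 8.774e+11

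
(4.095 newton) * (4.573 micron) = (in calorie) 4.476e-06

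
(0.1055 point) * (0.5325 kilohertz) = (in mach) 5.82e-05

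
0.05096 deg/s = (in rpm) 0.008493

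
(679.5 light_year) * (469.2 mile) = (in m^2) 4.854e+24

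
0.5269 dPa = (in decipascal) 0.5269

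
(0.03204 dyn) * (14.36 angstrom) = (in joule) 4.601e-16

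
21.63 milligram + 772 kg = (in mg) 7.72e+08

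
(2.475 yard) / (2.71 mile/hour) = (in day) 2.162e-05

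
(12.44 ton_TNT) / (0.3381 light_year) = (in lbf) 3.658e-06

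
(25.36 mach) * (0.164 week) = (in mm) 8.565e+11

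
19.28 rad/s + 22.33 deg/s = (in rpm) 187.8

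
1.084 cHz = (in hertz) 0.01084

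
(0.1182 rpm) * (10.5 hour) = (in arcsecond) 9.651e+07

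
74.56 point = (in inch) 1.036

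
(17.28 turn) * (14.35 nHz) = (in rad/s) 1.558e-06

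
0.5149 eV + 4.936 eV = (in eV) 5.451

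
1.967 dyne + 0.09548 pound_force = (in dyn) 4.247e+04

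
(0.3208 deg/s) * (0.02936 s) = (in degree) 0.009419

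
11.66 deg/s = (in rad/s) 0.2035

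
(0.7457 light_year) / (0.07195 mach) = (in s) 2.88e+14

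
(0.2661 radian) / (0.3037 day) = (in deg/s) 0.000581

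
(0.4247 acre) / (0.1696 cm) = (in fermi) 1.013e+21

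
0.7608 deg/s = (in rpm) 0.1268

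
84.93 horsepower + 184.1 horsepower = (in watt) 2.006e+05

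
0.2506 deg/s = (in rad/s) 0.004374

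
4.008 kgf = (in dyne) 3.931e+06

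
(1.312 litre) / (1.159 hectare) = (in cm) 1.132e-05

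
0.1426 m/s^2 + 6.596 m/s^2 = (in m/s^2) 6.739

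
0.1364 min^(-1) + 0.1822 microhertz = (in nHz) 2.274e+06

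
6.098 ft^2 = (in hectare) 5.665e-05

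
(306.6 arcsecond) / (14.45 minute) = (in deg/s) 9.823e-05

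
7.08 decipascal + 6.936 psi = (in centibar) 47.82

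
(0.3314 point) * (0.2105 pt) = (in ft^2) 9.345e-08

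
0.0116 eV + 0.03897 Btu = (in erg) 4.112e+08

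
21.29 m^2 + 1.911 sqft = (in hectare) 0.002147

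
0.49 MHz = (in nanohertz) 4.9e+14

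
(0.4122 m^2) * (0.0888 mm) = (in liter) 0.0366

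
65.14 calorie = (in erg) 2.725e+09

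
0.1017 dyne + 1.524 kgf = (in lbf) 3.36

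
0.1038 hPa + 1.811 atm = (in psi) 26.62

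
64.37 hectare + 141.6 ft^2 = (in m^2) 6.437e+05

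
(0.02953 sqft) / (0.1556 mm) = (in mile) 0.01096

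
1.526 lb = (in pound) 1.526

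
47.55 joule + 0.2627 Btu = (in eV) 2.027e+21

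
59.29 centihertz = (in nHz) 5.929e+08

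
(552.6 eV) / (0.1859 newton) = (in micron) 4.763e-10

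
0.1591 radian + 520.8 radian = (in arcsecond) 1.075e+08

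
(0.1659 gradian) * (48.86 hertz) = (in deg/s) 7.295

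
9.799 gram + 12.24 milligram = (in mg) 9811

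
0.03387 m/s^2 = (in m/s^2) 0.03387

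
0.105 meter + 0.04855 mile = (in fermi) 7.824e+16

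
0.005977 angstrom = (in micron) 5.977e-07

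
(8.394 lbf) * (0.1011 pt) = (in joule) 0.001332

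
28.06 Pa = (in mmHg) 0.2105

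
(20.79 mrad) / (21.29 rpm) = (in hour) 2.59e-06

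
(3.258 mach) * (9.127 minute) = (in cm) 6.075e+07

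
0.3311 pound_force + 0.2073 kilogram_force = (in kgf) 0.3575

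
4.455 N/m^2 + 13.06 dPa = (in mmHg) 0.04321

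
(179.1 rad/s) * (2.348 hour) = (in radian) 1.514e+06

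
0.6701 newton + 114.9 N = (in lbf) 25.98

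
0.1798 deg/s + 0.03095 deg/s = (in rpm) 0.03513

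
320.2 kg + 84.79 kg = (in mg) 4.05e+08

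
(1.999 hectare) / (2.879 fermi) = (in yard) 7.593e+18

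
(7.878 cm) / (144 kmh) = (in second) 0.001969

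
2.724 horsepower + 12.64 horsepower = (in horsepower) 15.36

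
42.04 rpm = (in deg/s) 252.2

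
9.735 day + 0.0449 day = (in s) 8.45e+05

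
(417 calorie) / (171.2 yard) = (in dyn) 1.115e+06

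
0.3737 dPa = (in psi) 5.42e-06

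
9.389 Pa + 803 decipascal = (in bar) 0.0008969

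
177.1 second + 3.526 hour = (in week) 0.02128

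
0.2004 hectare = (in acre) 0.4952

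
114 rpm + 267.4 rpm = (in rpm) 381.4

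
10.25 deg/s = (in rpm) 1.708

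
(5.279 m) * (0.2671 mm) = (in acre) 3.484e-07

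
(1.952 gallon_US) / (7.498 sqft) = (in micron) 1.061e+04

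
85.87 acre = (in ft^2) 3.74e+06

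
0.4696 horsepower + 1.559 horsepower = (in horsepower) 2.029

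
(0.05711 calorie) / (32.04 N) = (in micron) 7458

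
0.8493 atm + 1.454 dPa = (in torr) 645.5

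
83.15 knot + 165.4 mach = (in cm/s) 5.636e+06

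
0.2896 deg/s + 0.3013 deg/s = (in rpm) 0.09848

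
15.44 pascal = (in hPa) 0.1544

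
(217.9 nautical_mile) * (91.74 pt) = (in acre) 3.227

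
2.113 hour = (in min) 126.8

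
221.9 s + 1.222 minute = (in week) 0.0004881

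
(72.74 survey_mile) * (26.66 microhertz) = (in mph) 6.981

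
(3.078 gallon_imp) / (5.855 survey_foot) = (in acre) 1.938e-06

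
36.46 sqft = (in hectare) 0.0003387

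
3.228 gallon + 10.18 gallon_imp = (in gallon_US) 15.45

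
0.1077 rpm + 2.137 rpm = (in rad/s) 0.2351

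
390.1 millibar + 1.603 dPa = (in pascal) 3.901e+04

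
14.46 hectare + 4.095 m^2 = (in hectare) 14.46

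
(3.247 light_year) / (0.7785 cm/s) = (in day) 4.567e+13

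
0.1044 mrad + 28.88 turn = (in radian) 181.5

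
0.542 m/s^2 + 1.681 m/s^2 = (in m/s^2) 2.223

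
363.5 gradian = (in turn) 0.9088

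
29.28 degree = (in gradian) 32.53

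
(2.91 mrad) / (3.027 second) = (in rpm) 0.00918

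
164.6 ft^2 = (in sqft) 164.6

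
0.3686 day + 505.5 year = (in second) 1.594e+10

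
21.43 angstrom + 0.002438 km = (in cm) 243.8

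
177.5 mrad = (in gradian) 11.3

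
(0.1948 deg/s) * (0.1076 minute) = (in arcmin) 75.46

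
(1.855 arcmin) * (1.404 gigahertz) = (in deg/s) 4.341e+07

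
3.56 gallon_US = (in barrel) 0.08476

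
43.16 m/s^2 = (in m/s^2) 43.16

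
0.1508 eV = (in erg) 2.416e-13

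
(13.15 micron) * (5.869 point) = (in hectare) 2.723e-12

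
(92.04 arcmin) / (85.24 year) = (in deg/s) 5.707e-10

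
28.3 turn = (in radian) 177.8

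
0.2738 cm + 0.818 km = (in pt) 2.319e+06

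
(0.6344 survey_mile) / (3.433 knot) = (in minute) 9.635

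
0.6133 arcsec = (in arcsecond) 0.6133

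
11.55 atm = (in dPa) 1.17e+07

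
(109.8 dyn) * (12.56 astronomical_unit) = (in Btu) 1.955e+06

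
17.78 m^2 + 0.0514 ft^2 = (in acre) 0.004395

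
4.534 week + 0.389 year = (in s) 1.501e+07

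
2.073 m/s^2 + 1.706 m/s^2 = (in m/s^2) 3.779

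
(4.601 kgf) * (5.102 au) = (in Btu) 3.264e+10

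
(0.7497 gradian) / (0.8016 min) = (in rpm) 0.002338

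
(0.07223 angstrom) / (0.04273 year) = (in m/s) 5.36e-18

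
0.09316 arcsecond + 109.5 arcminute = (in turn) 0.00507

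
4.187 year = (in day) 1528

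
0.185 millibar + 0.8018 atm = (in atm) 0.802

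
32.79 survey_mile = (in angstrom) 5.277e+14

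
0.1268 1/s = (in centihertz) 12.68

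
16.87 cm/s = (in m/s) 0.1687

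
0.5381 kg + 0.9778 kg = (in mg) 1.516e+06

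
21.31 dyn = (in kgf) 2.173e-05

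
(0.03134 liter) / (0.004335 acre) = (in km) 1.786e-09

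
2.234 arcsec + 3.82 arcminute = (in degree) 0.06429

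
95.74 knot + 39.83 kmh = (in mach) 0.1771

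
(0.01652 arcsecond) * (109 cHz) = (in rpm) 8.336e-07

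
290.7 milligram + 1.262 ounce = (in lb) 0.07952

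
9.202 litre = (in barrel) 0.05788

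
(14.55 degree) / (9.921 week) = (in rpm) 4.042e-07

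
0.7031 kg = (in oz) 24.8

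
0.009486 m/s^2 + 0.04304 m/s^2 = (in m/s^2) 0.05253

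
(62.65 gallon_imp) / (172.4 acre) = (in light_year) 4.315e-23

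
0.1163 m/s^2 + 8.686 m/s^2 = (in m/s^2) 8.802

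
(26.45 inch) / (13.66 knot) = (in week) 1.581e-07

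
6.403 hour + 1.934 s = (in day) 0.2668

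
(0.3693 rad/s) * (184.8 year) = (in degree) 1.233e+11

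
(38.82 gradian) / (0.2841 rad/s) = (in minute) 0.03577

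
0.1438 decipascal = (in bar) 1.438e-07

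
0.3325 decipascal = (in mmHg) 0.0002494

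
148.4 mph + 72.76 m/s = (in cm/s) 1.391e+04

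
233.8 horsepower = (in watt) 1.743e+05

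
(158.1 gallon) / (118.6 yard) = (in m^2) 0.005519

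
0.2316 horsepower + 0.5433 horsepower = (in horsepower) 0.7749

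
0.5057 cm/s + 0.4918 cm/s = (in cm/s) 0.9975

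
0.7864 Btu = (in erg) 8.297e+09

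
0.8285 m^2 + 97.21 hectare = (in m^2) 9.721e+05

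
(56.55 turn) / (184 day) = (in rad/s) 2.235e-05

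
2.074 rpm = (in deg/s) 12.44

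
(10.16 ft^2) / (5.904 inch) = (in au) 4.207e-11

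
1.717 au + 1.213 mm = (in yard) 2.809e+11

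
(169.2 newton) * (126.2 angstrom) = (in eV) 1.333e+13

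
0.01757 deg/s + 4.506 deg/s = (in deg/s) 4.524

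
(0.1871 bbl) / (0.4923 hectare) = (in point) 0.01713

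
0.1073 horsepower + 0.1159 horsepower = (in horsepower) 0.2232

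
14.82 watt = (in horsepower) 0.01987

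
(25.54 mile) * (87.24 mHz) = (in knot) 6970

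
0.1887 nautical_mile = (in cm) 3.495e+04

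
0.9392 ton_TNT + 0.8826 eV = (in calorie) 9.392e+08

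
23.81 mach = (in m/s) 8107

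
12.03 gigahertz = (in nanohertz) 1.203e+19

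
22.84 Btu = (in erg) 2.41e+11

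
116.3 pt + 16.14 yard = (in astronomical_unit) 9.893e-11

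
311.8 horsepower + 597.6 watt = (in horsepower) 312.6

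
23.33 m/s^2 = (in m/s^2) 23.33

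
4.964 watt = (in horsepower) 0.006657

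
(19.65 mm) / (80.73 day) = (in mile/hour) 6.302e-09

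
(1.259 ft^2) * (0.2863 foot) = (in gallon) 2.696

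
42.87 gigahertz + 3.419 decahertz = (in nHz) 4.287e+19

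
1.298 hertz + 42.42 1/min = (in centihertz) 200.5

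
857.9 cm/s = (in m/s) 8.579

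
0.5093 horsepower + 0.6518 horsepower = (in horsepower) 1.161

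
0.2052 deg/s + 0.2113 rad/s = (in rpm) 2.052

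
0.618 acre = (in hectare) 0.2501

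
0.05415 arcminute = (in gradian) 0.001003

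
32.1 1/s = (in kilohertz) 0.0321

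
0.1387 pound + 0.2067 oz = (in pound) 0.1516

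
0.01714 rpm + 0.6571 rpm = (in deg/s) 4.045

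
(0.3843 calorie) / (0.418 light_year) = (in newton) 4.066e-16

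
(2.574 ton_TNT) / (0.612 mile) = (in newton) 1.093e+07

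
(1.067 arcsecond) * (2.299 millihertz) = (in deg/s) 6.814e-07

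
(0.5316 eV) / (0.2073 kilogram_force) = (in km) 4.19e-23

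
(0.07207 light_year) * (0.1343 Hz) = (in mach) 2.689e+11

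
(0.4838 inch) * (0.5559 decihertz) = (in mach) 2.006e-06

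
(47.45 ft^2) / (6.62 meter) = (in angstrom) 6.659e+09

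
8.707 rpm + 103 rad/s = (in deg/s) 5954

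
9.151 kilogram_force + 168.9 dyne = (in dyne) 8.974e+06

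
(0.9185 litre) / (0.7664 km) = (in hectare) 1.198e-10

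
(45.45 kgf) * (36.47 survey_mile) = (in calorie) 6.252e+06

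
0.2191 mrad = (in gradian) 0.01395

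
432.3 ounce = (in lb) 27.02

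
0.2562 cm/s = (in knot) 0.00498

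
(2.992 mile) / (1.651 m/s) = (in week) 0.004822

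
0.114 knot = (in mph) 0.1312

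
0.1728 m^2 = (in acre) 4.27e-05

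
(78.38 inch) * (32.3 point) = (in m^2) 0.02269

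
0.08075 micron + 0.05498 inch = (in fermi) 1.397e+12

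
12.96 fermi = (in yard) 1.417e-14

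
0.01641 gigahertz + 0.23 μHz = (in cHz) 1.641e+09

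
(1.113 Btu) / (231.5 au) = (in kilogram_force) 3.458e-12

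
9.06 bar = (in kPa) 906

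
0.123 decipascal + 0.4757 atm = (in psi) 6.991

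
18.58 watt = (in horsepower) 0.02492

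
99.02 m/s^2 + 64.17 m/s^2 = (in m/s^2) 163.2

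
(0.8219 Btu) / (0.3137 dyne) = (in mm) 2.764e+11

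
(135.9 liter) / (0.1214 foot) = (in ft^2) 39.53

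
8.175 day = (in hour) 196.2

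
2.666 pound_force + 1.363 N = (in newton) 13.22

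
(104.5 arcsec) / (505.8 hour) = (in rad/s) 2.782e-10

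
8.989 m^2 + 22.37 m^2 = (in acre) 0.007749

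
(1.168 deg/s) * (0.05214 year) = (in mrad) 3.352e+07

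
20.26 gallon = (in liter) 76.69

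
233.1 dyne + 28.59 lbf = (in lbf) 28.59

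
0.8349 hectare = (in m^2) 8349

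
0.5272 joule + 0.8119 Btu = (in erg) 8.571e+09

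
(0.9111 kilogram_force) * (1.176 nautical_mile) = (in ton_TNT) 4.651e-06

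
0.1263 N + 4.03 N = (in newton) 4.156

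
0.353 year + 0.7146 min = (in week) 18.41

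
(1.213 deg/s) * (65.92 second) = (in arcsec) 2.879e+05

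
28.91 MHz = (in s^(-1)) 2.891e+07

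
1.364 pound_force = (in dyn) 6.067e+05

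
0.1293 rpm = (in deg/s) 0.7758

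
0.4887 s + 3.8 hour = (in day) 0.1583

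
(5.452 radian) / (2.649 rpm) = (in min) 0.3276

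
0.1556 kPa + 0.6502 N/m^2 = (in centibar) 0.1563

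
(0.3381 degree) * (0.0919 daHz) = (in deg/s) 0.3107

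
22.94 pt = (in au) 5.41e-14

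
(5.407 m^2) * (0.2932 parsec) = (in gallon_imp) 1.076e+19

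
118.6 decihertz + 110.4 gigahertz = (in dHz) 1.104e+12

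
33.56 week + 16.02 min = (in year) 0.6436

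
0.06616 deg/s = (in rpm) 0.01103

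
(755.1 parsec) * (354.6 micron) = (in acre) 2.042e+12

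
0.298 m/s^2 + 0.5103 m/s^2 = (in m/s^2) 0.8083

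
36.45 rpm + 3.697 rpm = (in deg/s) 240.9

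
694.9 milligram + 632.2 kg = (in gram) 6.322e+05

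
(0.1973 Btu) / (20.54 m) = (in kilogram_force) 1.033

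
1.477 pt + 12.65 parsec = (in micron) 3.903e+23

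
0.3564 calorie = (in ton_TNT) 3.564e-10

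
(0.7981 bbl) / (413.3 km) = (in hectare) 3.07e-11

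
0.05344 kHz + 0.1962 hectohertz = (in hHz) 0.7306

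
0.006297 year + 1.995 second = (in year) 0.006297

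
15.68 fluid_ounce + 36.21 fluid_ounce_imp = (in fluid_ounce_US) 50.47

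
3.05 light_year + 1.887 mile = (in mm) 2.886e+19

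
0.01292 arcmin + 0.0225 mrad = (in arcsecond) 5.416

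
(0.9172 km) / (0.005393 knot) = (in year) 0.01048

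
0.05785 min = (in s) 3.471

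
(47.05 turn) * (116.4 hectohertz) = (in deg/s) 1.972e+08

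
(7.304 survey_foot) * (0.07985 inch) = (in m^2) 0.004515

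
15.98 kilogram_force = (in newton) 156.7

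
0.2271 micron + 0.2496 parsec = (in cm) 7.702e+17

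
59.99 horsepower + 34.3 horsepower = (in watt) 7.031e+04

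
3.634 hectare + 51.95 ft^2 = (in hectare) 3.634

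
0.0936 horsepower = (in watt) 69.8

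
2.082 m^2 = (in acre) 0.0005145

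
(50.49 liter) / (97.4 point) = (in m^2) 1.469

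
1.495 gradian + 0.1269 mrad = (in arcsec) 4870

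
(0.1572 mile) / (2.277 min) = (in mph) 4.142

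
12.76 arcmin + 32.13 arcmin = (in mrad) 13.06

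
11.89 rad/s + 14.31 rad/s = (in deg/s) 1501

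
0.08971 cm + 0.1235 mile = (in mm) 1.988e+05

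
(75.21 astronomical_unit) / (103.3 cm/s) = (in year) 3.454e+05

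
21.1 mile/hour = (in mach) 0.0277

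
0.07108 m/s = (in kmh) 0.2559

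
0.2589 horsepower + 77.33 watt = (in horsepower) 0.3626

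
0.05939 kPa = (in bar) 0.0005939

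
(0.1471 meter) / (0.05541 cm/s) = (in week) 0.0004389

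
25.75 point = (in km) 9.084e-06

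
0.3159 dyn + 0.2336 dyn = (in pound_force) 1.235e-06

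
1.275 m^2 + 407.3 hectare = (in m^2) 4.073e+06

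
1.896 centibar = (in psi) 0.275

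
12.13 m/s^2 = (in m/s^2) 12.13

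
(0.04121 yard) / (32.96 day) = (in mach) 3.886e-11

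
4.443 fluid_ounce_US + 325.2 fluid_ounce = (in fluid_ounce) 329.6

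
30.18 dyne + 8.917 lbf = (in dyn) 3.967e+06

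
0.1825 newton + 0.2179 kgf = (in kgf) 0.2365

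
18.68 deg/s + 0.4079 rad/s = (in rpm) 7.008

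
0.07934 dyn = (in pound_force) 1.784e-07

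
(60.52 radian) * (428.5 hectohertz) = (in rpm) 2.476e+07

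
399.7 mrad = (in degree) 22.9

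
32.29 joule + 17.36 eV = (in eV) 2.015e+20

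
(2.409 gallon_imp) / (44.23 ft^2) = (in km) 2.665e-06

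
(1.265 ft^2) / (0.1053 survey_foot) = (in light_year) 3.87e-16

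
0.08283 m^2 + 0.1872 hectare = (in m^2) 1872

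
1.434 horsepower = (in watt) 1069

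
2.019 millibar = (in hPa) 2.019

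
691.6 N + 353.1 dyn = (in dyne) 6.916e+07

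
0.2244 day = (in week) 0.03206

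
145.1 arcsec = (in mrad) 0.7035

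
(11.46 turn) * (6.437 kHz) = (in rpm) 4.426e+06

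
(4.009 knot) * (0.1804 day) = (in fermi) 3.215e+19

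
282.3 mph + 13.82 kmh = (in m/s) 130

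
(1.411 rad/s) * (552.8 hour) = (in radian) 2.808e+06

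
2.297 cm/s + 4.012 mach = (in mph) 3056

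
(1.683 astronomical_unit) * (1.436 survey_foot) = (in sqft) 1.186e+12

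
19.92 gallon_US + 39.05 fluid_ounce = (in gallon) 20.23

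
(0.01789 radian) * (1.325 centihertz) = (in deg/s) 0.01358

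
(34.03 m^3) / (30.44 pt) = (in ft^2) 3.411e+04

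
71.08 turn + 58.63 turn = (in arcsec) 1.681e+08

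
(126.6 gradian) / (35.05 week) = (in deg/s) 5.375e-06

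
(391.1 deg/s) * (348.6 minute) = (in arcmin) 4.908e+08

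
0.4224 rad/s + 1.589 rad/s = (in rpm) 19.21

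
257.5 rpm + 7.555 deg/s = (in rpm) 258.8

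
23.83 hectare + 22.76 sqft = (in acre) 58.89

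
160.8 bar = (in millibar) 1.608e+05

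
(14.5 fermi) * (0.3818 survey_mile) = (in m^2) 8.91e-12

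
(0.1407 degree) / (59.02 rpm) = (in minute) 6.622e-06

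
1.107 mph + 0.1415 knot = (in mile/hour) 1.27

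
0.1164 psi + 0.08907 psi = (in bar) 0.01417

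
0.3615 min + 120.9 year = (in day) 4.413e+04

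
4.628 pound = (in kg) 2.099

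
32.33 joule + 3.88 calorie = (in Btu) 0.04603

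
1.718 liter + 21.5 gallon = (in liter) 83.1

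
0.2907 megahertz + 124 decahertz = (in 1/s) 2.919e+05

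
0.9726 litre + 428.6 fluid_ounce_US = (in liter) 13.65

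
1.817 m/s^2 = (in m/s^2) 1.817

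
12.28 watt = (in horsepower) 0.01647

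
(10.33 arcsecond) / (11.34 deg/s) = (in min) 4.217e-06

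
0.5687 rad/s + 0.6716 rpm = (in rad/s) 0.639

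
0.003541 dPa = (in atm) 3.495e-09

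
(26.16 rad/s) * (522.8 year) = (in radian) 4.313e+11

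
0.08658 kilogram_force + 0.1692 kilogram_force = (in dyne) 2.508e+05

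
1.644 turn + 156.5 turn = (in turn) 158.1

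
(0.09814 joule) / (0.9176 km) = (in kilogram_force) 1.091e-05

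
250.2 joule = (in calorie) 59.8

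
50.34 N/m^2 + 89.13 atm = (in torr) 6.774e+04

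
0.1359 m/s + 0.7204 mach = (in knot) 477.1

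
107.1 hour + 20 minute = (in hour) 107.4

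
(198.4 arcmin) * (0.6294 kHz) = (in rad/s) 36.32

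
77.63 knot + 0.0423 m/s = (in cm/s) 3998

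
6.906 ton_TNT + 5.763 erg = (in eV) 1.803e+29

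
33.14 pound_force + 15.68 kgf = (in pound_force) 67.71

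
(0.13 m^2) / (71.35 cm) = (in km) 0.0001822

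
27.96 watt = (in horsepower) 0.03749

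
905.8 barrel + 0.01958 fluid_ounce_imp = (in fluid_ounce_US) 4.87e+06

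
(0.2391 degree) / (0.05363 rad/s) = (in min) 0.001297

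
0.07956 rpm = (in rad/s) 0.008332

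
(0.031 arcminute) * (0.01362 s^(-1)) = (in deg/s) 7.037e-06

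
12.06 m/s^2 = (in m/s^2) 12.06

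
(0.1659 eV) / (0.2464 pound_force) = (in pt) 6.874e-17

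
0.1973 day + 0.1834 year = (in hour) 1611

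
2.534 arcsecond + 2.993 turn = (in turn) 2.993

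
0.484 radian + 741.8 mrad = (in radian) 1.226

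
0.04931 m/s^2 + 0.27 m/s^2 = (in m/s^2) 0.3193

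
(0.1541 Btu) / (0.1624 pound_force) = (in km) 0.2251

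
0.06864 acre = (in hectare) 0.02778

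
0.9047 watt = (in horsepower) 0.001213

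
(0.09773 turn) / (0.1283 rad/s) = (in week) 7.914e-06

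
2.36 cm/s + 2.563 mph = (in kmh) 4.21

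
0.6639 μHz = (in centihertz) 6.639e-05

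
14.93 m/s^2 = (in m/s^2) 14.93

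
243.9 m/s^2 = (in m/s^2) 243.9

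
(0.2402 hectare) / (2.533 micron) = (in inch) 3.733e+10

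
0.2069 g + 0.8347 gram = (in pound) 0.002296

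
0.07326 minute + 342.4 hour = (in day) 14.27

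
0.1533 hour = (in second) 551.9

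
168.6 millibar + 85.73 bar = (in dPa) 8.59e+07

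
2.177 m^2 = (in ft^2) 23.43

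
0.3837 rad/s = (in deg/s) 21.98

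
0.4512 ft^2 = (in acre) 1.036e-05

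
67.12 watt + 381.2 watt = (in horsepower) 0.6012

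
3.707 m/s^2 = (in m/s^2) 3.707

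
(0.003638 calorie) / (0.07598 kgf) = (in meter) 0.02043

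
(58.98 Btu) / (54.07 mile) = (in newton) 0.7151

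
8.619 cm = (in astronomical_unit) 5.761e-13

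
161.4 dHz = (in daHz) 1.614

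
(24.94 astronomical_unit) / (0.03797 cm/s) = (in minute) 1.638e+14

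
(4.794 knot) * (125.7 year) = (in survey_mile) 6.075e+06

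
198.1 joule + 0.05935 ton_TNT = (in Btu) 2.354e+05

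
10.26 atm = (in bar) 10.4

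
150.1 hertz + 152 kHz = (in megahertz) 0.1522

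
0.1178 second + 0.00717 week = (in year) 0.0001375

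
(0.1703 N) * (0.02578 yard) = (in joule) 0.004015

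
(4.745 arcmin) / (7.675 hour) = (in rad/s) 4.996e-08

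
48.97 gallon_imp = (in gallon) 58.81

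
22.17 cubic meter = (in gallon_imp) 4877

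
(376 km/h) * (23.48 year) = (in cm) 7.734e+12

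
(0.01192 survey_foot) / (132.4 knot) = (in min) 8.89e-07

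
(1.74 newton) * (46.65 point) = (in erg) 2.864e+05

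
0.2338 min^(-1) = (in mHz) 3.897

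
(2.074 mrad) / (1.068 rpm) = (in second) 0.01854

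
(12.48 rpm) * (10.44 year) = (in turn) 6.848e+07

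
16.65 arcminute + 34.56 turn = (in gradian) 1.382e+04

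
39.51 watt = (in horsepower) 0.05298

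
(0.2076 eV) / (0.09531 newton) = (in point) 9.892e-16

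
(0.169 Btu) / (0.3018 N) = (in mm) 5.908e+05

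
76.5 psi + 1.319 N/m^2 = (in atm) 5.206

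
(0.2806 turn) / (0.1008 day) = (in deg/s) 0.0116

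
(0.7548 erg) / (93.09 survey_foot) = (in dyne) 0.000266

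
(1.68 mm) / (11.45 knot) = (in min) 4.754e-06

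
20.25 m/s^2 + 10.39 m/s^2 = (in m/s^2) 30.64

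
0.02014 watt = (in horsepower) 2.701e-05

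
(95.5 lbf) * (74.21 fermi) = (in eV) 1.968e+08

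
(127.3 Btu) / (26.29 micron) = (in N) 5.109e+09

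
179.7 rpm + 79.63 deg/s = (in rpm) 193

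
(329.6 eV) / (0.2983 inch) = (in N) 6.97e-15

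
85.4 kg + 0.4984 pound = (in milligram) 8.563e+07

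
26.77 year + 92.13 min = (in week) 1396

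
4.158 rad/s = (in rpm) 39.71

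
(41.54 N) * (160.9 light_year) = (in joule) 6.323e+19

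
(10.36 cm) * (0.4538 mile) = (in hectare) 0.007566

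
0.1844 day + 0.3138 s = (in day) 0.1844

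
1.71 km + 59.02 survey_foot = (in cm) 1.728e+05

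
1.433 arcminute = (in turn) 6.634e-05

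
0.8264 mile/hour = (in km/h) 1.33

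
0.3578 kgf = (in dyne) 3.509e+05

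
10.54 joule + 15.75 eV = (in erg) 1.054e+08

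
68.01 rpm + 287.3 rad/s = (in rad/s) 294.4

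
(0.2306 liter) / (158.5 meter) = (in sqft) 1.566e-05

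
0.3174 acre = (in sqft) 1.383e+04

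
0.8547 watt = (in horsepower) 0.001146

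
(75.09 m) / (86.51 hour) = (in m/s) 0.0002411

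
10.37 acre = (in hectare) 4.197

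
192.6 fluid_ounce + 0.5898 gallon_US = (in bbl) 0.04987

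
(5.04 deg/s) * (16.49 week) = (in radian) 8.773e+05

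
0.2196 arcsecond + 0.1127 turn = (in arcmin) 2434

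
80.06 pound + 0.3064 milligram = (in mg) 3.631e+07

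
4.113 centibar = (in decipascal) 4.113e+04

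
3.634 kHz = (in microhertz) 3.634e+09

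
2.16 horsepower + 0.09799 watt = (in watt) 1611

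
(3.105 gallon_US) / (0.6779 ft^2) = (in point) 529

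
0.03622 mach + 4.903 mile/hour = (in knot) 28.23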